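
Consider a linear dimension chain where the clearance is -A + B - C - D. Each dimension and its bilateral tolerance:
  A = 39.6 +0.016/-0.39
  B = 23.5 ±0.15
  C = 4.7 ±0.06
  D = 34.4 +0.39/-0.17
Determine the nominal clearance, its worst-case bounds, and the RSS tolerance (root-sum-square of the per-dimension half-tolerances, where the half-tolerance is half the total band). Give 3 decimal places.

Stack each dimension's contribution:
  -A: nom -39.600 → Σnom=-39.600; wc +0.390/-0.016 → slack +0.390/-0.016; half-tol=0.203, Σhalf²=0.041209
  +B: nom +23.500 → Σnom=-16.100; wc +0.150/-0.150 → slack +0.540/-0.166; half-tol=0.150, Σhalf²=0.063709
  -C: nom -4.700 → Σnom=-20.800; wc +0.060/-0.060 → slack +0.600/-0.226; half-tol=0.060, Σhalf²=0.067309
  -D: nom -34.400 → Σnom=-55.200; wc +0.170/-0.390 → slack +0.770/-0.616; half-tol=0.280, Σhalf²=0.145709
Nominal = -55.200. Worst-case = [-55.200 - 0.616, -55.200 + 0.770] = [-55.816, -54.430]. RSS = √0.145709 = 0.382.

nominal=-55.200 wc=[-55.816,-54.430] rss=0.382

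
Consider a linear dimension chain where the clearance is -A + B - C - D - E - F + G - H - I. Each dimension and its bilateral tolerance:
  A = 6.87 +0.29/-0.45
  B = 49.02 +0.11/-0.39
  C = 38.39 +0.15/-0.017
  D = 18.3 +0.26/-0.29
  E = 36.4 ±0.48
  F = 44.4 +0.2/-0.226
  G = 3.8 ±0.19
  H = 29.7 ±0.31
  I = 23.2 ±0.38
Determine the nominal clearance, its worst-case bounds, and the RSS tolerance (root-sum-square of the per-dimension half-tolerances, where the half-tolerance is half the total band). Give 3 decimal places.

Stack each dimension's contribution:
  -A: nom -6.870 → Σnom=-6.870; wc +0.450/-0.290 → slack +0.450/-0.290; half-tol=0.370, Σhalf²=0.136900
  +B: nom +49.020 → Σnom=42.150; wc +0.110/-0.390 → slack +0.560/-0.680; half-tol=0.250, Σhalf²=0.199400
  -C: nom -38.390 → Σnom=3.760; wc +0.017/-0.150 → slack +0.577/-0.830; half-tol=0.083, Σhalf²=0.206372
  -D: nom -18.300 → Σnom=-14.540; wc +0.290/-0.260 → slack +0.867/-1.090; half-tol=0.275, Σhalf²=0.281997
  -E: nom -36.400 → Σnom=-50.940; wc +0.480/-0.480 → slack +1.347/-1.570; half-tol=0.480, Σhalf²=0.512397
  -F: nom -44.400 → Σnom=-95.340; wc +0.226/-0.200 → slack +1.573/-1.770; half-tol=0.213, Σhalf²=0.557766
  +G: nom +3.800 → Σnom=-91.540; wc +0.190/-0.190 → slack +1.763/-1.960; half-tol=0.190, Σhalf²=0.593866
  -H: nom -29.700 → Σnom=-121.240; wc +0.310/-0.310 → slack +2.073/-2.270; half-tol=0.310, Σhalf²=0.689966
  -I: nom -23.200 → Σnom=-144.440; wc +0.380/-0.380 → slack +2.453/-2.650; half-tol=0.380, Σhalf²=0.834366
Nominal = -144.440. Worst-case = [-144.440 - 2.650, -144.440 + 2.453] = [-147.090, -141.987]. RSS = √0.834366 = 0.913.

nominal=-144.440 wc=[-147.090,-141.987] rss=0.913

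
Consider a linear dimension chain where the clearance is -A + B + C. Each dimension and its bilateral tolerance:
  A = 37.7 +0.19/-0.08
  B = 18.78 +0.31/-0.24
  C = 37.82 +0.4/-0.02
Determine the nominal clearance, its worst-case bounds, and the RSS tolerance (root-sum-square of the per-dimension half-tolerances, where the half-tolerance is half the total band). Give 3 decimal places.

Stack each dimension's contribution:
  -A: nom -37.700 → Σnom=-37.700; wc +0.080/-0.190 → slack +0.080/-0.190; half-tol=0.135, Σhalf²=0.018225
  +B: nom +18.780 → Σnom=-18.920; wc +0.310/-0.240 → slack +0.390/-0.430; half-tol=0.275, Σhalf²=0.093850
  +C: nom +37.820 → Σnom=18.900; wc +0.400/-0.020 → slack +0.790/-0.450; half-tol=0.210, Σhalf²=0.137950
Nominal = 18.900. Worst-case = [18.900 - 0.450, 18.900 + 0.790] = [18.450, 19.690]. RSS = √0.137950 = 0.371.

nominal=18.900 wc=[18.450,19.690] rss=0.371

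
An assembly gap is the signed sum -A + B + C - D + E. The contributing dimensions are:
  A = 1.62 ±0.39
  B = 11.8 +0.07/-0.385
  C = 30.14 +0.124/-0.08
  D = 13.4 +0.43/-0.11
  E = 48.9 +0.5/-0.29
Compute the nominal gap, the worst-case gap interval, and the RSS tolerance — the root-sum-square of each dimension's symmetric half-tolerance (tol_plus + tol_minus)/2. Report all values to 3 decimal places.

nominal=75.820 wc=[74.245,77.014] rss=0.666

Stack each dimension's contribution:
  -A: nom -1.620 → Σnom=-1.620; wc +0.390/-0.390 → slack +0.390/-0.390; half-tol=0.390, Σhalf²=0.152100
  +B: nom +11.800 → Σnom=10.180; wc +0.070/-0.385 → slack +0.460/-0.775; half-tol=0.228, Σhalf²=0.203856
  +C: nom +30.140 → Σnom=40.320; wc +0.124/-0.080 → slack +0.584/-0.855; half-tol=0.102, Σhalf²=0.214260
  -D: nom -13.400 → Σnom=26.920; wc +0.110/-0.430 → slack +0.694/-1.285; half-tol=0.270, Σhalf²=0.287160
  +E: nom +48.900 → Σnom=75.820; wc +0.500/-0.290 → slack +1.194/-1.575; half-tol=0.395, Σhalf²=0.443185
Nominal = 75.820. Worst-case = [75.820 - 1.575, 75.820 + 1.194] = [74.245, 77.014]. RSS = √0.443185 = 0.666.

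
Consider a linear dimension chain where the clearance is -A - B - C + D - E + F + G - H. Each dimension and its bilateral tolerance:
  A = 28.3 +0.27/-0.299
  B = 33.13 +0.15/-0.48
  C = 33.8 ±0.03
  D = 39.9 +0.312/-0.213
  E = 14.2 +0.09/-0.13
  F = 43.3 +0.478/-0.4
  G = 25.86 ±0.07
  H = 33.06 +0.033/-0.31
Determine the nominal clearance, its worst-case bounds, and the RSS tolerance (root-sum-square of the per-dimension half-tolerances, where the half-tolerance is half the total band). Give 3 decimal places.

Stack each dimension's contribution:
  -A: nom -28.300 → Σnom=-28.300; wc +0.299/-0.270 → slack +0.299/-0.270; half-tol=0.284, Σhalf²=0.080940
  -B: nom -33.130 → Σnom=-61.430; wc +0.480/-0.150 → slack +0.779/-0.420; half-tol=0.315, Σhalf²=0.180165
  -C: nom -33.800 → Σnom=-95.230; wc +0.030/-0.030 → slack +0.809/-0.450; half-tol=0.030, Σhalf²=0.181065
  +D: nom +39.900 → Σnom=-55.330; wc +0.312/-0.213 → slack +1.121/-0.663; half-tol=0.263, Σhalf²=0.249972
  -E: nom -14.200 → Σnom=-69.530; wc +0.130/-0.090 → slack +1.251/-0.753; half-tol=0.110, Σhalf²=0.262072
  +F: nom +43.300 → Σnom=-26.230; wc +0.478/-0.400 → slack +1.729/-1.153; half-tol=0.439, Σhalf²=0.454793
  +G: nom +25.860 → Σnom=-0.370; wc +0.070/-0.070 → slack +1.799/-1.223; half-tol=0.070, Σhalf²=0.459693
  -H: nom -33.060 → Σnom=-33.430; wc +0.310/-0.033 → slack +2.109/-1.256; half-tol=0.171, Σhalf²=0.489105
Nominal = -33.430. Worst-case = [-33.430 - 1.256, -33.430 + 2.109] = [-34.686, -31.321]. RSS = √0.489105 = 0.699.

nominal=-33.430 wc=[-34.686,-31.321] rss=0.699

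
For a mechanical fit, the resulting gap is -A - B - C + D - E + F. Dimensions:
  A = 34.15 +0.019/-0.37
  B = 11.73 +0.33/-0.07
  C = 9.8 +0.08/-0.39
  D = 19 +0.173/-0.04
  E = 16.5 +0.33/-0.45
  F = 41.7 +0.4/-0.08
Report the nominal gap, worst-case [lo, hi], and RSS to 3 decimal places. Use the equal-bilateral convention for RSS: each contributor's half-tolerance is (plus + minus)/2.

Stack each dimension's contribution:
  -A: nom -34.150 → Σnom=-34.150; wc +0.370/-0.019 → slack +0.370/-0.019; half-tol=0.195, Σhalf²=0.037830
  -B: nom -11.730 → Σnom=-45.880; wc +0.070/-0.330 → slack +0.440/-0.349; half-tol=0.200, Σhalf²=0.077830
  -C: nom -9.800 → Σnom=-55.680; wc +0.390/-0.080 → slack +0.830/-0.429; half-tol=0.235, Σhalf²=0.133055
  +D: nom +19.000 → Σnom=-36.680; wc +0.173/-0.040 → slack +1.003/-0.469; half-tol=0.106, Σhalf²=0.144398
  -E: nom -16.500 → Σnom=-53.180; wc +0.450/-0.330 → slack +1.453/-0.799; half-tol=0.390, Σhalf²=0.296498
  +F: nom +41.700 → Σnom=-11.480; wc +0.400/-0.080 → slack +1.853/-0.879; half-tol=0.240, Σhalf²=0.354098
Nominal = -11.480. Worst-case = [-11.480 - 0.879, -11.480 + 1.853] = [-12.359, -9.627]. RSS = √0.354098 = 0.595.

nominal=-11.480 wc=[-12.359,-9.627] rss=0.595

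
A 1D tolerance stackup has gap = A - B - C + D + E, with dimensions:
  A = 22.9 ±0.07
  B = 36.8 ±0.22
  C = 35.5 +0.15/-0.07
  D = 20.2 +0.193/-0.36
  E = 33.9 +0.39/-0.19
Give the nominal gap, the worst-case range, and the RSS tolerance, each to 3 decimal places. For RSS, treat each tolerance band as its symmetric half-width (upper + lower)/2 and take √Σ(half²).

nominal=4.700 wc=[3.710,5.643] rss=0.475

Stack each dimension's contribution:
  +A: nom +22.900 → Σnom=22.900; wc +0.070/-0.070 → slack +0.070/-0.070; half-tol=0.070, Σhalf²=0.004900
  -B: nom -36.800 → Σnom=-13.900; wc +0.220/-0.220 → slack +0.290/-0.290; half-tol=0.220, Σhalf²=0.053300
  -C: nom -35.500 → Σnom=-49.400; wc +0.070/-0.150 → slack +0.360/-0.440; half-tol=0.110, Σhalf²=0.065400
  +D: nom +20.200 → Σnom=-29.200; wc +0.193/-0.360 → slack +0.553/-0.800; half-tol=0.276, Σhalf²=0.141852
  +E: nom +33.900 → Σnom=4.700; wc +0.390/-0.190 → slack +0.943/-0.990; half-tol=0.290, Σhalf²=0.225952
Nominal = 4.700. Worst-case = [4.700 - 0.990, 4.700 + 0.943] = [3.710, 5.643]. RSS = √0.225952 = 0.475.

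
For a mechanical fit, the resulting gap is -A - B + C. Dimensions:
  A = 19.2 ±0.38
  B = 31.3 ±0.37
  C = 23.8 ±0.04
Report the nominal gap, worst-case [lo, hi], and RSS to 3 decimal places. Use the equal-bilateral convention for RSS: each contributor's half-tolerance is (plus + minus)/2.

nominal=-26.700 wc=[-27.490,-25.910] rss=0.532

Stack each dimension's contribution:
  -A: nom -19.200 → Σnom=-19.200; wc +0.380/-0.380 → slack +0.380/-0.380; half-tol=0.380, Σhalf²=0.144400
  -B: nom -31.300 → Σnom=-50.500; wc +0.370/-0.370 → slack +0.750/-0.750; half-tol=0.370, Σhalf²=0.281300
  +C: nom +23.800 → Σnom=-26.700; wc +0.040/-0.040 → slack +0.790/-0.790; half-tol=0.040, Σhalf²=0.282900
Nominal = -26.700. Worst-case = [-26.700 - 0.790, -26.700 + 0.790] = [-27.490, -25.910]. RSS = √0.282900 = 0.532.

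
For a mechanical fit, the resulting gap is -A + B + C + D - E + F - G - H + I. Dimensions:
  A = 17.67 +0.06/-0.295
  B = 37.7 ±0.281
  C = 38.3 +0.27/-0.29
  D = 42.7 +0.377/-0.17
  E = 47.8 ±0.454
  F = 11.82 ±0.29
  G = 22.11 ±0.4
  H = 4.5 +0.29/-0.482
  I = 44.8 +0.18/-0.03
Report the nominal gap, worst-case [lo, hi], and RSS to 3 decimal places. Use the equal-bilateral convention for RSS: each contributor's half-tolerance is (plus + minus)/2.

nominal=83.240 wc=[80.975,86.269] rss=0.935

Stack each dimension's contribution:
  -A: nom -17.670 → Σnom=-17.670; wc +0.295/-0.060 → slack +0.295/-0.060; half-tol=0.177, Σhalf²=0.031506
  +B: nom +37.700 → Σnom=20.030; wc +0.281/-0.281 → slack +0.576/-0.341; half-tol=0.281, Σhalf²=0.110467
  +C: nom +38.300 → Σnom=58.330; wc +0.270/-0.290 → slack +0.846/-0.631; half-tol=0.280, Σhalf²=0.188867
  +D: nom +42.700 → Σnom=101.030; wc +0.377/-0.170 → slack +1.223/-0.801; half-tol=0.274, Σhalf²=0.263670
  -E: nom -47.800 → Σnom=53.230; wc +0.454/-0.454 → slack +1.677/-1.255; half-tol=0.454, Σhalf²=0.469786
  +F: nom +11.820 → Σnom=65.050; wc +0.290/-0.290 → slack +1.967/-1.545; half-tol=0.290, Σhalf²=0.553886
  -G: nom -22.110 → Σnom=42.940; wc +0.400/-0.400 → slack +2.367/-1.945; half-tol=0.400, Σhalf²=0.713886
  -H: nom -4.500 → Σnom=38.440; wc +0.482/-0.290 → slack +2.849/-2.235; half-tol=0.386, Σhalf²=0.862882
  +I: nom +44.800 → Σnom=83.240; wc +0.180/-0.030 → slack +3.029/-2.265; half-tol=0.105, Σhalf²=0.873907
Nominal = 83.240. Worst-case = [83.240 - 2.265, 83.240 + 3.029] = [80.975, 86.269]. RSS = √0.873907 = 0.935.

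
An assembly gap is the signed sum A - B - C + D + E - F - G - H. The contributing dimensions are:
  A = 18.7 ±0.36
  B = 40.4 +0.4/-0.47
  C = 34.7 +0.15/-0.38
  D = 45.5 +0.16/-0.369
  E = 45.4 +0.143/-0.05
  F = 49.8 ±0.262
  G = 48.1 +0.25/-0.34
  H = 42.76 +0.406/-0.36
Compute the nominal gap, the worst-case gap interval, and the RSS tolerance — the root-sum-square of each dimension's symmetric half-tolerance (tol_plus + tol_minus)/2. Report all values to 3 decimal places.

nominal=-106.160 wc=[-108.407,-103.685] rss=0.878

Stack each dimension's contribution:
  +A: nom +18.700 → Σnom=18.700; wc +0.360/-0.360 → slack +0.360/-0.360; half-tol=0.360, Σhalf²=0.129600
  -B: nom -40.400 → Σnom=-21.700; wc +0.470/-0.400 → slack +0.830/-0.760; half-tol=0.435, Σhalf²=0.318825
  -C: nom -34.700 → Σnom=-56.400; wc +0.380/-0.150 → slack +1.210/-0.910; half-tol=0.265, Σhalf²=0.389050
  +D: nom +45.500 → Σnom=-10.900; wc +0.160/-0.369 → slack +1.370/-1.279; half-tol=0.265, Σhalf²=0.459010
  +E: nom +45.400 → Σnom=34.500; wc +0.143/-0.050 → slack +1.513/-1.329; half-tol=0.097, Σhalf²=0.468323
  -F: nom -49.800 → Σnom=-15.300; wc +0.262/-0.262 → slack +1.775/-1.591; half-tol=0.262, Σhalf²=0.536967
  -G: nom -48.100 → Σnom=-63.400; wc +0.340/-0.250 → slack +2.115/-1.841; half-tol=0.295, Σhalf²=0.623992
  -H: nom -42.760 → Σnom=-106.160; wc +0.360/-0.406 → slack +2.475/-2.247; half-tol=0.383, Σhalf²=0.770681
Nominal = -106.160. Worst-case = [-106.160 - 2.247, -106.160 + 2.475] = [-108.407, -103.685]. RSS = √0.770681 = 0.878.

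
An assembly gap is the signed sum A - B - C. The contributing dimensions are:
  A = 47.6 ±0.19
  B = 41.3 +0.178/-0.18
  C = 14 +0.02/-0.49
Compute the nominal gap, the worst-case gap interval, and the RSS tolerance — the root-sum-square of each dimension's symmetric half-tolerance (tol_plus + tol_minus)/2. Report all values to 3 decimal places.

nominal=-7.700 wc=[-8.088,-6.840] rss=0.365

Stack each dimension's contribution:
  +A: nom +47.600 → Σnom=47.600; wc +0.190/-0.190 → slack +0.190/-0.190; half-tol=0.190, Σhalf²=0.036100
  -B: nom -41.300 → Σnom=6.300; wc +0.180/-0.178 → slack +0.370/-0.368; half-tol=0.179, Σhalf²=0.068141
  -C: nom -14.000 → Σnom=-7.700; wc +0.490/-0.020 → slack +0.860/-0.388; half-tol=0.255, Σhalf²=0.133166
Nominal = -7.700. Worst-case = [-7.700 - 0.388, -7.700 + 0.860] = [-8.088, -6.840]. RSS = √0.133166 = 0.365.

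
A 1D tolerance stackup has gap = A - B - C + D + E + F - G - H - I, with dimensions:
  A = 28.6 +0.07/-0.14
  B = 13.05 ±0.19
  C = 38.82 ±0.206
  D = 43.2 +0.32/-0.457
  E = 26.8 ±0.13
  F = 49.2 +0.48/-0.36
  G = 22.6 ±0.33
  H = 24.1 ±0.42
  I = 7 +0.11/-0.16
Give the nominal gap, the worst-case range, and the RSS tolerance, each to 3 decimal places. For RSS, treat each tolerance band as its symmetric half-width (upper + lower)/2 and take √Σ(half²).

nominal=42.230 wc=[39.887,44.536] rss=0.859

Stack each dimension's contribution:
  +A: nom +28.600 → Σnom=28.600; wc +0.070/-0.140 → slack +0.070/-0.140; half-tol=0.105, Σhalf²=0.011025
  -B: nom -13.050 → Σnom=15.550; wc +0.190/-0.190 → slack +0.260/-0.330; half-tol=0.190, Σhalf²=0.047125
  -C: nom -38.820 → Σnom=-23.270; wc +0.206/-0.206 → slack +0.466/-0.536; half-tol=0.206, Σhalf²=0.089561
  +D: nom +43.200 → Σnom=19.930; wc +0.320/-0.457 → slack +0.786/-0.993; half-tol=0.389, Σhalf²=0.240493
  +E: nom +26.800 → Σnom=46.730; wc +0.130/-0.130 → slack +0.916/-1.123; half-tol=0.130, Σhalf²=0.257393
  +F: nom +49.200 → Σnom=95.930; wc +0.480/-0.360 → slack +1.396/-1.483; half-tol=0.420, Σhalf²=0.433793
  -G: nom -22.600 → Σnom=73.330; wc +0.330/-0.330 → slack +1.726/-1.813; half-tol=0.330, Σhalf²=0.542693
  -H: nom -24.100 → Σnom=49.230; wc +0.420/-0.420 → slack +2.146/-2.233; half-tol=0.420, Σhalf²=0.719093
  -I: nom -7.000 → Σnom=42.230; wc +0.160/-0.110 → slack +2.306/-2.343; half-tol=0.135, Σhalf²=0.737318
Nominal = 42.230. Worst-case = [42.230 - 2.343, 42.230 + 2.306] = [39.887, 44.536]. RSS = √0.737318 = 0.859.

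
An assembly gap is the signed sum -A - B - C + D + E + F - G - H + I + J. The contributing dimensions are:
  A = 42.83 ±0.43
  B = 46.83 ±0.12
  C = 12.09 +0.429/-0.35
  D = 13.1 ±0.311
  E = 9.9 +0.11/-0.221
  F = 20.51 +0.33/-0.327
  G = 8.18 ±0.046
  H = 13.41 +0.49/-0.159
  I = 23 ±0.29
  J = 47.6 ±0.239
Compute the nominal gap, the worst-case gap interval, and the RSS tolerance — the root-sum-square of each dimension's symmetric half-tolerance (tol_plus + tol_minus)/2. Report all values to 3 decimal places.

Stack each dimension's contribution:
  -A: nom -42.830 → Σnom=-42.830; wc +0.430/-0.430 → slack +0.430/-0.430; half-tol=0.430, Σhalf²=0.184900
  -B: nom -46.830 → Σnom=-89.660; wc +0.120/-0.120 → slack +0.550/-0.550; half-tol=0.120, Σhalf²=0.199300
  -C: nom -12.090 → Σnom=-101.750; wc +0.350/-0.429 → slack +0.900/-0.979; half-tol=0.389, Σhalf²=0.351010
  +D: nom +13.100 → Σnom=-88.650; wc +0.311/-0.311 → slack +1.211/-1.290; half-tol=0.311, Σhalf²=0.447731
  +E: nom +9.900 → Σnom=-78.750; wc +0.110/-0.221 → slack +1.321/-1.511; half-tol=0.166, Σhalf²=0.475121
  +F: nom +20.510 → Σnom=-58.240; wc +0.330/-0.327 → slack +1.651/-1.838; half-tol=0.329, Σhalf²=0.583034
  -G: nom -8.180 → Σnom=-66.420; wc +0.046/-0.046 → slack +1.697/-1.884; half-tol=0.046, Σhalf²=0.585150
  -H: nom -13.410 → Σnom=-79.830; wc +0.159/-0.490 → slack +1.856/-2.374; half-tol=0.325, Σhalf²=0.690450
  +I: nom +23.000 → Σnom=-56.830; wc +0.290/-0.290 → slack +2.146/-2.664; half-tol=0.290, Σhalf²=0.774550
  +J: nom +47.600 → Σnom=-9.230; wc +0.239/-0.239 → slack +2.385/-2.903; half-tol=0.239, Σhalf²=0.831671
Nominal = -9.230. Worst-case = [-9.230 - 2.903, -9.230 + 2.385] = [-12.133, -6.845]. RSS = √0.831671 = 0.912.

nominal=-9.230 wc=[-12.133,-6.845] rss=0.912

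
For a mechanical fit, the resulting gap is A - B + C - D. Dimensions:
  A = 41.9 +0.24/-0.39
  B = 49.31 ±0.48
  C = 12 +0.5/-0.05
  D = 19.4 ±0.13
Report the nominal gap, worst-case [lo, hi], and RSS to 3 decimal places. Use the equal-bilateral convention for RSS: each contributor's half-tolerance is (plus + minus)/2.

Stack each dimension's contribution:
  +A: nom +41.900 → Σnom=41.900; wc +0.240/-0.390 → slack +0.240/-0.390; half-tol=0.315, Σhalf²=0.099225
  -B: nom -49.310 → Σnom=-7.410; wc +0.480/-0.480 → slack +0.720/-0.870; half-tol=0.480, Σhalf²=0.329625
  +C: nom +12.000 → Σnom=4.590; wc +0.500/-0.050 → slack +1.220/-0.920; half-tol=0.275, Σhalf²=0.405250
  -D: nom -19.400 → Σnom=-14.810; wc +0.130/-0.130 → slack +1.350/-1.050; half-tol=0.130, Σhalf²=0.422150
Nominal = -14.810. Worst-case = [-14.810 - 1.050, -14.810 + 1.350] = [-15.860, -13.460]. RSS = √0.422150 = 0.650.

nominal=-14.810 wc=[-15.860,-13.460] rss=0.650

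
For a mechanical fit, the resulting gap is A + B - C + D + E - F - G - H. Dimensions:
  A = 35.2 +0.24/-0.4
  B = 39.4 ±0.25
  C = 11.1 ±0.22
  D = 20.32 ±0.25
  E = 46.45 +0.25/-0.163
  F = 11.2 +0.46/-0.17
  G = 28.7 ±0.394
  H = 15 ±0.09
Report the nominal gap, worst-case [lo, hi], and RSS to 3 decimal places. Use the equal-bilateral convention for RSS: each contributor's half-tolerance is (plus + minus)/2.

Stack each dimension's contribution:
  +A: nom +35.200 → Σnom=35.200; wc +0.240/-0.400 → slack +0.240/-0.400; half-tol=0.320, Σhalf²=0.102400
  +B: nom +39.400 → Σnom=74.600; wc +0.250/-0.250 → slack +0.490/-0.650; half-tol=0.250, Σhalf²=0.164900
  -C: nom -11.100 → Σnom=63.500; wc +0.220/-0.220 → slack +0.710/-0.870; half-tol=0.220, Σhalf²=0.213300
  +D: nom +20.320 → Σnom=83.820; wc +0.250/-0.250 → slack +0.960/-1.120; half-tol=0.250, Σhalf²=0.275800
  +E: nom +46.450 → Σnom=130.270; wc +0.250/-0.163 → slack +1.210/-1.283; half-tol=0.207, Σhalf²=0.318442
  -F: nom -11.200 → Σnom=119.070; wc +0.170/-0.460 → slack +1.380/-1.743; half-tol=0.315, Σhalf²=0.417667
  -G: nom -28.700 → Σnom=90.370; wc +0.394/-0.394 → slack +1.774/-2.137; half-tol=0.394, Σhalf²=0.572903
  -H: nom -15.000 → Σnom=75.370; wc +0.090/-0.090 → slack +1.864/-2.227; half-tol=0.090, Σhalf²=0.581003
Nominal = 75.370. Worst-case = [75.370 - 2.227, 75.370 + 1.864] = [73.143, 77.234]. RSS = √0.581003 = 0.762.

nominal=75.370 wc=[73.143,77.234] rss=0.762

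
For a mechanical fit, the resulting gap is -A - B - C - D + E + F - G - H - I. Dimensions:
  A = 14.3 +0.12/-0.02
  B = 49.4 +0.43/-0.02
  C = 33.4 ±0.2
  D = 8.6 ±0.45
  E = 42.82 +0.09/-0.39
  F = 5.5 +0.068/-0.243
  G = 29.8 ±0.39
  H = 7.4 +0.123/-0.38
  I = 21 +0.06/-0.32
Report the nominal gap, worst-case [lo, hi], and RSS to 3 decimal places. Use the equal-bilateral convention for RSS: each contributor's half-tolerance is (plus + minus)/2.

nominal=-115.580 wc=[-117.986,-113.642] rss=0.795

Stack each dimension's contribution:
  -A: nom -14.300 → Σnom=-14.300; wc +0.020/-0.120 → slack +0.020/-0.120; half-tol=0.070, Σhalf²=0.004900
  -B: nom -49.400 → Σnom=-63.700; wc +0.020/-0.430 → slack +0.040/-0.550; half-tol=0.225, Σhalf²=0.055525
  -C: nom -33.400 → Σnom=-97.100; wc +0.200/-0.200 → slack +0.240/-0.750; half-tol=0.200, Σhalf²=0.095525
  -D: nom -8.600 → Σnom=-105.700; wc +0.450/-0.450 → slack +0.690/-1.200; half-tol=0.450, Σhalf²=0.298025
  +E: nom +42.820 → Σnom=-62.880; wc +0.090/-0.390 → slack +0.780/-1.590; half-tol=0.240, Σhalf²=0.355625
  +F: nom +5.500 → Σnom=-57.380; wc +0.068/-0.243 → slack +0.848/-1.833; half-tol=0.155, Σhalf²=0.379805
  -G: nom -29.800 → Σnom=-87.180; wc +0.390/-0.390 → slack +1.238/-2.223; half-tol=0.390, Σhalf²=0.531905
  -H: nom -7.400 → Σnom=-94.580; wc +0.380/-0.123 → slack +1.618/-2.346; half-tol=0.252, Σhalf²=0.595158
  -I: nom -21.000 → Σnom=-115.580; wc +0.320/-0.060 → slack +1.938/-2.406; half-tol=0.190, Σhalf²=0.631258
Nominal = -115.580. Worst-case = [-115.580 - 2.406, -115.580 + 1.938] = [-117.986, -113.642]. RSS = √0.631258 = 0.795.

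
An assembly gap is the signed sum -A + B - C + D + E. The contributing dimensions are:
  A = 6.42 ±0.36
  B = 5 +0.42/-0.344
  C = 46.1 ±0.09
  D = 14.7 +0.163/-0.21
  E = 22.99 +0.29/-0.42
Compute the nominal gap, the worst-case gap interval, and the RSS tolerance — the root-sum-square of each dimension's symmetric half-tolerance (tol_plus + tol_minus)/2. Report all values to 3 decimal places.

Stack each dimension's contribution:
  -A: nom -6.420 → Σnom=-6.420; wc +0.360/-0.360 → slack +0.360/-0.360; half-tol=0.360, Σhalf²=0.129600
  +B: nom +5.000 → Σnom=-1.420; wc +0.420/-0.344 → slack +0.780/-0.704; half-tol=0.382, Σhalf²=0.275524
  -C: nom -46.100 → Σnom=-47.520; wc +0.090/-0.090 → slack +0.870/-0.794; half-tol=0.090, Σhalf²=0.283624
  +D: nom +14.700 → Σnom=-32.820; wc +0.163/-0.210 → slack +1.033/-1.004; half-tol=0.186, Σhalf²=0.318406
  +E: nom +22.990 → Σnom=-9.830; wc +0.290/-0.420 → slack +1.323/-1.424; half-tol=0.355, Σhalf²=0.444431
Nominal = -9.830. Worst-case = [-9.830 - 1.424, -9.830 + 1.323] = [-11.254, -8.507]. RSS = √0.444431 = 0.667.

nominal=-9.830 wc=[-11.254,-8.507] rss=0.667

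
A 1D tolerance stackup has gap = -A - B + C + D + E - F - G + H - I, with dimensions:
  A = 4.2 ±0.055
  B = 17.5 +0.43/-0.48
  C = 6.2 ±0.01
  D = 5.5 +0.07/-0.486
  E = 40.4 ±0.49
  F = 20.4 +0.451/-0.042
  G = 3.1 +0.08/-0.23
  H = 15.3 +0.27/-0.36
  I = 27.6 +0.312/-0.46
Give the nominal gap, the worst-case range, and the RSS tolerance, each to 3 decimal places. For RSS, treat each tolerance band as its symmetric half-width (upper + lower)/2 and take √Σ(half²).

nominal=-5.400 wc=[-8.074,-3.293] rss=0.928

Stack each dimension's contribution:
  -A: nom -4.200 → Σnom=-4.200; wc +0.055/-0.055 → slack +0.055/-0.055; half-tol=0.055, Σhalf²=0.003025
  -B: nom -17.500 → Σnom=-21.700; wc +0.480/-0.430 → slack +0.535/-0.485; half-tol=0.455, Σhalf²=0.210050
  +C: nom +6.200 → Σnom=-15.500; wc +0.010/-0.010 → slack +0.545/-0.495; half-tol=0.010, Σhalf²=0.210150
  +D: nom +5.500 → Σnom=-10.000; wc +0.070/-0.486 → slack +0.615/-0.981; half-tol=0.278, Σhalf²=0.287434
  +E: nom +40.400 → Σnom=30.400; wc +0.490/-0.490 → slack +1.105/-1.471; half-tol=0.490, Σhalf²=0.527534
  -F: nom -20.400 → Σnom=10.000; wc +0.042/-0.451 → slack +1.147/-1.922; half-tol=0.246, Σhalf²=0.588296
  -G: nom -3.100 → Σnom=6.900; wc +0.230/-0.080 → slack +1.377/-2.002; half-tol=0.155, Σhalf²=0.612321
  +H: nom +15.300 → Σnom=22.200; wc +0.270/-0.360 → slack +1.647/-2.362; half-tol=0.315, Σhalf²=0.711546
  -I: nom -27.600 → Σnom=-5.400; wc +0.460/-0.312 → slack +2.107/-2.674; half-tol=0.386, Σhalf²=0.860542
Nominal = -5.400. Worst-case = [-5.400 - 2.674, -5.400 + 2.107] = [-8.074, -3.293]. RSS = √0.860542 = 0.928.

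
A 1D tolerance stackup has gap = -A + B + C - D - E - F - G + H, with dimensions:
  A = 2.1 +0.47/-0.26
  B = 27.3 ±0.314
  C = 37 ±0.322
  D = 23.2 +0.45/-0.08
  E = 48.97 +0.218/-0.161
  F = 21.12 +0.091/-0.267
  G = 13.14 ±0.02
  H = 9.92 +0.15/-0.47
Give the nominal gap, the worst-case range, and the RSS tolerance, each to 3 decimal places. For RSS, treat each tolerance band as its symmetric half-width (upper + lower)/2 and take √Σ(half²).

Stack each dimension's contribution:
  -A: nom -2.100 → Σnom=-2.100; wc +0.260/-0.470 → slack +0.260/-0.470; half-tol=0.365, Σhalf²=0.133225
  +B: nom +27.300 → Σnom=25.200; wc +0.314/-0.314 → slack +0.574/-0.784; half-tol=0.314, Σhalf²=0.231821
  +C: nom +37.000 → Σnom=62.200; wc +0.322/-0.322 → slack +0.896/-1.106; half-tol=0.322, Σhalf²=0.335505
  -D: nom -23.200 → Σnom=39.000; wc +0.080/-0.450 → slack +0.976/-1.556; half-tol=0.265, Σhalf²=0.405730
  -E: nom -48.970 → Σnom=-9.970; wc +0.161/-0.218 → slack +1.137/-1.774; half-tol=0.190, Σhalf²=0.441640
  -F: nom -21.120 → Σnom=-31.090; wc +0.267/-0.091 → slack +1.404/-1.865; half-tol=0.179, Σhalf²=0.473681
  -G: nom -13.140 → Σnom=-44.230; wc +0.020/-0.020 → slack +1.424/-1.885; half-tol=0.020, Σhalf²=0.474081
  +H: nom +9.920 → Σnom=-34.310; wc +0.150/-0.470 → slack +1.574/-2.355; half-tol=0.310, Σhalf²=0.570181
Nominal = -34.310. Worst-case = [-34.310 - 2.355, -34.310 + 1.574] = [-36.665, -32.736]. RSS = √0.570181 = 0.755.

nominal=-34.310 wc=[-36.665,-32.736] rss=0.755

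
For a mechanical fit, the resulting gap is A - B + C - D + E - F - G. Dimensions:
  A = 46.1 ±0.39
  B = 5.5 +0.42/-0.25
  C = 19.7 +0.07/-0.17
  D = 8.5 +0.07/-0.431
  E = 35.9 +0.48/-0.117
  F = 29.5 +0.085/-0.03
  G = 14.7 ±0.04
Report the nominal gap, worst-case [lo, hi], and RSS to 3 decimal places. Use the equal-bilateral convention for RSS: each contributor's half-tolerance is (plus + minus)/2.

Stack each dimension's contribution:
  +A: nom +46.100 → Σnom=46.100; wc +0.390/-0.390 → slack +0.390/-0.390; half-tol=0.390, Σhalf²=0.152100
  -B: nom -5.500 → Σnom=40.600; wc +0.250/-0.420 → slack +0.640/-0.810; half-tol=0.335, Σhalf²=0.264325
  +C: nom +19.700 → Σnom=60.300; wc +0.070/-0.170 → slack +0.710/-0.980; half-tol=0.120, Σhalf²=0.278725
  -D: nom -8.500 → Σnom=51.800; wc +0.431/-0.070 → slack +1.141/-1.050; half-tol=0.251, Σhalf²=0.341475
  +E: nom +35.900 → Σnom=87.700; wc +0.480/-0.117 → slack +1.621/-1.167; half-tol=0.298, Σhalf²=0.430578
  -F: nom -29.500 → Σnom=58.200; wc +0.030/-0.085 → slack +1.651/-1.252; half-tol=0.058, Σhalf²=0.433884
  -G: nom -14.700 → Σnom=43.500; wc +0.040/-0.040 → slack +1.691/-1.292; half-tol=0.040, Σhalf²=0.435484
Nominal = 43.500. Worst-case = [43.500 - 1.292, 43.500 + 1.691] = [42.208, 45.191]. RSS = √0.435484 = 0.660.

nominal=43.500 wc=[42.208,45.191] rss=0.660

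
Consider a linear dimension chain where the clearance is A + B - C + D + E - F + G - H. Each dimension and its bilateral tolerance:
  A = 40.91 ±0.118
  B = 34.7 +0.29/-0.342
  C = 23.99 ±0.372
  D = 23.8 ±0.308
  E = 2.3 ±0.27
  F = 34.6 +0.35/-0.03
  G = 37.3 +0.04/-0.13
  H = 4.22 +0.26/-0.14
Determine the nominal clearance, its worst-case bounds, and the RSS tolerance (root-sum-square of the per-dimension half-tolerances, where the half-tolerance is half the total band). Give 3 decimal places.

nominal=76.200 wc=[74.050,77.768] rss=0.709

Stack each dimension's contribution:
  +A: nom +40.910 → Σnom=40.910; wc +0.118/-0.118 → slack +0.118/-0.118; half-tol=0.118, Σhalf²=0.013924
  +B: nom +34.700 → Σnom=75.610; wc +0.290/-0.342 → slack +0.408/-0.460; half-tol=0.316, Σhalf²=0.113780
  -C: nom -23.990 → Σnom=51.620; wc +0.372/-0.372 → slack +0.780/-0.832; half-tol=0.372, Σhalf²=0.252164
  +D: nom +23.800 → Σnom=75.420; wc +0.308/-0.308 → slack +1.088/-1.140; half-tol=0.308, Σhalf²=0.347028
  +E: nom +2.300 → Σnom=77.720; wc +0.270/-0.270 → slack +1.358/-1.410; half-tol=0.270, Σhalf²=0.419928
  -F: nom -34.600 → Σnom=43.120; wc +0.030/-0.350 → slack +1.388/-1.760; half-tol=0.190, Σhalf²=0.456028
  +G: nom +37.300 → Σnom=80.420; wc +0.040/-0.130 → slack +1.428/-1.890; half-tol=0.085, Σhalf²=0.463253
  -H: nom -4.220 → Σnom=76.200; wc +0.140/-0.260 → slack +1.568/-2.150; half-tol=0.200, Σhalf²=0.503253
Nominal = 76.200. Worst-case = [76.200 - 2.150, 76.200 + 1.568] = [74.050, 77.768]. RSS = √0.503253 = 0.709.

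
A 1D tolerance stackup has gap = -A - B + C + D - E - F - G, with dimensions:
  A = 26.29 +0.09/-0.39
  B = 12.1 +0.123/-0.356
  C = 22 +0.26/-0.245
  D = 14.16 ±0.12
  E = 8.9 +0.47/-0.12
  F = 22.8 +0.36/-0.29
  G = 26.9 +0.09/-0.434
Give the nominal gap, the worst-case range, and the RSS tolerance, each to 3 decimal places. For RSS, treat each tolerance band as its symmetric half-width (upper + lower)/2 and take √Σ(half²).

nominal=-60.830 wc=[-62.328,-58.860] rss=0.674

Stack each dimension's contribution:
  -A: nom -26.290 → Σnom=-26.290; wc +0.390/-0.090 → slack +0.390/-0.090; half-tol=0.240, Σhalf²=0.057600
  -B: nom -12.100 → Σnom=-38.390; wc +0.356/-0.123 → slack +0.746/-0.213; half-tol=0.239, Σhalf²=0.114960
  +C: nom +22.000 → Σnom=-16.390; wc +0.260/-0.245 → slack +1.006/-0.458; half-tol=0.253, Σhalf²=0.178717
  +D: nom +14.160 → Σnom=-2.230; wc +0.120/-0.120 → slack +1.126/-0.578; half-tol=0.120, Σhalf²=0.193116
  -E: nom -8.900 → Σnom=-11.130; wc +0.120/-0.470 → slack +1.246/-1.048; half-tol=0.295, Σhalf²=0.280141
  -F: nom -22.800 → Σnom=-33.930; wc +0.290/-0.360 → slack +1.536/-1.408; half-tol=0.325, Σhalf²=0.385766
  -G: nom -26.900 → Σnom=-60.830; wc +0.434/-0.090 → slack +1.970/-1.498; half-tol=0.262, Σhalf²=0.454410
Nominal = -60.830. Worst-case = [-60.830 - 1.498, -60.830 + 1.970] = [-62.328, -58.860]. RSS = √0.454410 = 0.674.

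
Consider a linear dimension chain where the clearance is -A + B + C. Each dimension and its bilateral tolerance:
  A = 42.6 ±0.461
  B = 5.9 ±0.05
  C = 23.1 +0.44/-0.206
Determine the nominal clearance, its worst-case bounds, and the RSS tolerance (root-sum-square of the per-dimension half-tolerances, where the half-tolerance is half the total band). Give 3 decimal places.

Stack each dimension's contribution:
  -A: nom -42.600 → Σnom=-42.600; wc +0.461/-0.461 → slack +0.461/-0.461; half-tol=0.461, Σhalf²=0.212521
  +B: nom +5.900 → Σnom=-36.700; wc +0.050/-0.050 → slack +0.511/-0.511; half-tol=0.050, Σhalf²=0.215021
  +C: nom +23.100 → Σnom=-13.600; wc +0.440/-0.206 → slack +0.951/-0.717; half-tol=0.323, Σhalf²=0.319350
Nominal = -13.600. Worst-case = [-13.600 - 0.717, -13.600 + 0.951] = [-14.317, -12.649]. RSS = √0.319350 = 0.565.

nominal=-13.600 wc=[-14.317,-12.649] rss=0.565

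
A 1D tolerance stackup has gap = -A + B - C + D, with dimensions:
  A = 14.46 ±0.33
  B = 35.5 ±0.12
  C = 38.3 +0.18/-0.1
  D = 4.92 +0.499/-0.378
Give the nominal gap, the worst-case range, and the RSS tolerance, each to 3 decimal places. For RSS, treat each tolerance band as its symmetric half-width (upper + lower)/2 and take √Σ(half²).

nominal=-12.340 wc=[-13.348,-11.291] rss=0.579

Stack each dimension's contribution:
  -A: nom -14.460 → Σnom=-14.460; wc +0.330/-0.330 → slack +0.330/-0.330; half-tol=0.330, Σhalf²=0.108900
  +B: nom +35.500 → Σnom=21.040; wc +0.120/-0.120 → slack +0.450/-0.450; half-tol=0.120, Σhalf²=0.123300
  -C: nom -38.300 → Σnom=-17.260; wc +0.100/-0.180 → slack +0.550/-0.630; half-tol=0.140, Σhalf²=0.142900
  +D: nom +4.920 → Σnom=-12.340; wc +0.499/-0.378 → slack +1.049/-1.008; half-tol=0.439, Σhalf²=0.335182
Nominal = -12.340. Worst-case = [-12.340 - 1.008, -12.340 + 1.049] = [-13.348, -11.291]. RSS = √0.335182 = 0.579.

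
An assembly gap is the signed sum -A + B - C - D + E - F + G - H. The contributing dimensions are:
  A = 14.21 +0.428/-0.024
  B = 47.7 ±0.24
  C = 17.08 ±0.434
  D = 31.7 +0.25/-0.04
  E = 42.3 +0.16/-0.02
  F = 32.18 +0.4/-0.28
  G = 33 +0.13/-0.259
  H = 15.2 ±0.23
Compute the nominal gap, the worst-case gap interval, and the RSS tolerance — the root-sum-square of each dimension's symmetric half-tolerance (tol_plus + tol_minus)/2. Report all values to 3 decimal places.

Stack each dimension's contribution:
  -A: nom -14.210 → Σnom=-14.210; wc +0.024/-0.428 → slack +0.024/-0.428; half-tol=0.226, Σhalf²=0.051076
  +B: nom +47.700 → Σnom=33.490; wc +0.240/-0.240 → slack +0.264/-0.668; half-tol=0.240, Σhalf²=0.108676
  -C: nom -17.080 → Σnom=16.410; wc +0.434/-0.434 → slack +0.698/-1.102; half-tol=0.434, Σhalf²=0.297032
  -D: nom -31.700 → Σnom=-15.290; wc +0.040/-0.250 → slack +0.738/-1.352; half-tol=0.145, Σhalf²=0.318057
  +E: nom +42.300 → Σnom=27.010; wc +0.160/-0.020 → slack +0.898/-1.372; half-tol=0.090, Σhalf²=0.326157
  -F: nom -32.180 → Σnom=-5.170; wc +0.280/-0.400 → slack +1.178/-1.772; half-tol=0.340, Σhalf²=0.441757
  +G: nom +33.000 → Σnom=27.830; wc +0.130/-0.259 → slack +1.308/-2.031; half-tol=0.195, Σhalf²=0.479587
  -H: nom -15.200 → Σnom=12.630; wc +0.230/-0.230 → slack +1.538/-2.261; half-tol=0.230, Σhalf²=0.532487
Nominal = 12.630. Worst-case = [12.630 - 2.261, 12.630 + 1.538] = [10.369, 14.168]. RSS = √0.532487 = 0.730.

nominal=12.630 wc=[10.369,14.168] rss=0.730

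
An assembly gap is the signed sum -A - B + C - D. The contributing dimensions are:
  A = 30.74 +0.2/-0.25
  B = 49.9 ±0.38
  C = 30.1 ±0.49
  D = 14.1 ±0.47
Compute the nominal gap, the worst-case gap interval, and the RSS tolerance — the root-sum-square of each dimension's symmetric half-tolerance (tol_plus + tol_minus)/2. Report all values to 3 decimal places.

Stack each dimension's contribution:
  -A: nom -30.740 → Σnom=-30.740; wc +0.250/-0.200 → slack +0.250/-0.200; half-tol=0.225, Σhalf²=0.050625
  -B: nom -49.900 → Σnom=-80.640; wc +0.380/-0.380 → slack +0.630/-0.580; half-tol=0.380, Σhalf²=0.195025
  +C: nom +30.100 → Σnom=-50.540; wc +0.490/-0.490 → slack +1.120/-1.070; half-tol=0.490, Σhalf²=0.435125
  -D: nom -14.100 → Σnom=-64.640; wc +0.470/-0.470 → slack +1.590/-1.540; half-tol=0.470, Σhalf²=0.656025
Nominal = -64.640. Worst-case = [-64.640 - 1.540, -64.640 + 1.590] = [-66.180, -63.050]. RSS = √0.656025 = 0.810.

nominal=-64.640 wc=[-66.180,-63.050] rss=0.810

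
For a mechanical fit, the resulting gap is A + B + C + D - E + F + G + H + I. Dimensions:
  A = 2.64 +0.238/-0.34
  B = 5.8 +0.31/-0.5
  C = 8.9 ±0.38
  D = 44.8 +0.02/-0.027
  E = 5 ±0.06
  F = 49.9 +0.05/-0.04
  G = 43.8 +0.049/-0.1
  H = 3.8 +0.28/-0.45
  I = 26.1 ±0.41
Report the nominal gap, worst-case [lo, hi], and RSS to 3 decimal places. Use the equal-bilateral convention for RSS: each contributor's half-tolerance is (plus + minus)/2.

nominal=180.740 wc=[178.433,182.537] rss=0.840

Stack each dimension's contribution:
  +A: nom +2.640 → Σnom=2.640; wc +0.238/-0.340 → slack +0.238/-0.340; half-tol=0.289, Σhalf²=0.083521
  +B: nom +5.800 → Σnom=8.440; wc +0.310/-0.500 → slack +0.548/-0.840; half-tol=0.405, Σhalf²=0.247546
  +C: nom +8.900 → Σnom=17.340; wc +0.380/-0.380 → slack +0.928/-1.220; half-tol=0.380, Σhalf²=0.391946
  +D: nom +44.800 → Σnom=62.140; wc +0.020/-0.027 → slack +0.948/-1.247; half-tol=0.024, Σhalf²=0.392498
  -E: nom -5.000 → Σnom=57.140; wc +0.060/-0.060 → slack +1.008/-1.307; half-tol=0.060, Σhalf²=0.396098
  +F: nom +49.900 → Σnom=107.040; wc +0.050/-0.040 → slack +1.058/-1.347; half-tol=0.045, Σhalf²=0.398123
  +G: nom +43.800 → Σnom=150.840; wc +0.049/-0.100 → slack +1.107/-1.447; half-tol=0.075, Σhalf²=0.403673
  +H: nom +3.800 → Σnom=154.640; wc +0.280/-0.450 → slack +1.387/-1.897; half-tol=0.365, Σhalf²=0.536898
  +I: nom +26.100 → Σnom=180.740; wc +0.410/-0.410 → slack +1.797/-2.307; half-tol=0.410, Σhalf²=0.704998
Nominal = 180.740. Worst-case = [180.740 - 2.307, 180.740 + 1.797] = [178.433, 182.537]. RSS = √0.704998 = 0.840.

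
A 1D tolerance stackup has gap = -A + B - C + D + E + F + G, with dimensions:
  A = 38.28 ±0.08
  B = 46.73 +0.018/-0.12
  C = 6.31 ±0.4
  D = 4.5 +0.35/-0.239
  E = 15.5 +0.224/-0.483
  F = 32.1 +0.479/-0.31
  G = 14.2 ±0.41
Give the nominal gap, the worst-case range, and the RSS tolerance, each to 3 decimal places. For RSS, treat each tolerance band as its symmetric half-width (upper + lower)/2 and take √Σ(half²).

nominal=68.440 wc=[66.398,70.401] rss=0.841

Stack each dimension's contribution:
  -A: nom -38.280 → Σnom=-38.280; wc +0.080/-0.080 → slack +0.080/-0.080; half-tol=0.080, Σhalf²=0.006400
  +B: nom +46.730 → Σnom=8.450; wc +0.018/-0.120 → slack +0.098/-0.200; half-tol=0.069, Σhalf²=0.011161
  -C: nom -6.310 → Σnom=2.140; wc +0.400/-0.400 → slack +0.498/-0.600; half-tol=0.400, Σhalf²=0.171161
  +D: nom +4.500 → Σnom=6.640; wc +0.350/-0.239 → slack +0.848/-0.839; half-tol=0.294, Σhalf²=0.257891
  +E: nom +15.500 → Σnom=22.140; wc +0.224/-0.483 → slack +1.072/-1.322; half-tol=0.353, Σhalf²=0.382854
  +F: nom +32.100 → Σnom=54.240; wc +0.479/-0.310 → slack +1.551/-1.632; half-tol=0.394, Σhalf²=0.538484
  +G: nom +14.200 → Σnom=68.440; wc +0.410/-0.410 → slack +1.961/-2.042; half-tol=0.410, Σhalf²=0.706584
Nominal = 68.440. Worst-case = [68.440 - 2.042, 68.440 + 1.961] = [66.398, 70.401]. RSS = √0.706584 = 0.841.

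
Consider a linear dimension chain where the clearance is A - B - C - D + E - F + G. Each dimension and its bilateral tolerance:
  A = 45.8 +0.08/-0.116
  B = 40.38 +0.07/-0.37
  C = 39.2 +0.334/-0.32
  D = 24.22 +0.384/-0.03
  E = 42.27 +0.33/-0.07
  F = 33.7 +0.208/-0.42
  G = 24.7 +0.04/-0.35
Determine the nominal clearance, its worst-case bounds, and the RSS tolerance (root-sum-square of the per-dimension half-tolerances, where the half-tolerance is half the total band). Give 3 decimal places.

nominal=-24.730 wc=[-26.262,-23.140] rss=0.620

Stack each dimension's contribution:
  +A: nom +45.800 → Σnom=45.800; wc +0.080/-0.116 → slack +0.080/-0.116; half-tol=0.098, Σhalf²=0.009604
  -B: nom -40.380 → Σnom=5.420; wc +0.370/-0.070 → slack +0.450/-0.186; half-tol=0.220, Σhalf²=0.058004
  -C: nom -39.200 → Σnom=-33.780; wc +0.320/-0.334 → slack +0.770/-0.520; half-tol=0.327, Σhalf²=0.164933
  -D: nom -24.220 → Σnom=-58.000; wc +0.030/-0.384 → slack +0.800/-0.904; half-tol=0.207, Σhalf²=0.207782
  +E: nom +42.270 → Σnom=-15.730; wc +0.330/-0.070 → slack +1.130/-0.974; half-tol=0.200, Σhalf²=0.247782
  -F: nom -33.700 → Σnom=-49.430; wc +0.420/-0.208 → slack +1.550/-1.182; half-tol=0.314, Σhalf²=0.346378
  +G: nom +24.700 → Σnom=-24.730; wc +0.040/-0.350 → slack +1.590/-1.532; half-tol=0.195, Σhalf²=0.384403
Nominal = -24.730. Worst-case = [-24.730 - 1.532, -24.730 + 1.590] = [-26.262, -23.140]. RSS = √0.384403 = 0.620.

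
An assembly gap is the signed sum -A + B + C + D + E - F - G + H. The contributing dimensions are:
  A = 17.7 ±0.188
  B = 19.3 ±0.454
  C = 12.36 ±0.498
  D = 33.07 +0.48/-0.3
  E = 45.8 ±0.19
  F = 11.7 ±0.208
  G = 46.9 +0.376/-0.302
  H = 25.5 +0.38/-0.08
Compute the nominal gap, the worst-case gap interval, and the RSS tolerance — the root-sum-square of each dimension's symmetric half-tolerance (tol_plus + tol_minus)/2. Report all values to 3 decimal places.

nominal=59.730 wc=[57.436,62.430] rss=0.943

Stack each dimension's contribution:
  -A: nom -17.700 → Σnom=-17.700; wc +0.188/-0.188 → slack +0.188/-0.188; half-tol=0.188, Σhalf²=0.035344
  +B: nom +19.300 → Σnom=1.600; wc +0.454/-0.454 → slack +0.642/-0.642; half-tol=0.454, Σhalf²=0.241460
  +C: nom +12.360 → Σnom=13.960; wc +0.498/-0.498 → slack +1.140/-1.140; half-tol=0.498, Σhalf²=0.489464
  +D: nom +33.070 → Σnom=47.030; wc +0.480/-0.300 → slack +1.620/-1.440; half-tol=0.390, Σhalf²=0.641564
  +E: nom +45.800 → Σnom=92.830; wc +0.190/-0.190 → slack +1.810/-1.630; half-tol=0.190, Σhalf²=0.677664
  -F: nom -11.700 → Σnom=81.130; wc +0.208/-0.208 → slack +2.018/-1.838; half-tol=0.208, Σhalf²=0.720928
  -G: nom -46.900 → Σnom=34.230; wc +0.302/-0.376 → slack +2.320/-2.214; half-tol=0.339, Σhalf²=0.835849
  +H: nom +25.500 → Σnom=59.730; wc +0.380/-0.080 → slack +2.700/-2.294; half-tol=0.230, Σhalf²=0.888749
Nominal = 59.730. Worst-case = [59.730 - 2.294, 59.730 + 2.700] = [57.436, 62.430]. RSS = √0.888749 = 0.943.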